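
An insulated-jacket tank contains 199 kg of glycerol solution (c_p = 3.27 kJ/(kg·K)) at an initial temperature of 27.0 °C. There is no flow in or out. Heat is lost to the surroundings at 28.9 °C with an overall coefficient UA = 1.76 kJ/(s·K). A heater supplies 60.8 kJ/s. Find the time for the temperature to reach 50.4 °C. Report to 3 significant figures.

M c_p dT/dt = −UA(T − T_amb) + Q̇.
τ = M c_p/UA = 369.73 s; T_ss = T_amb + Q̇/UA = 28.9 + 60.8/1.76 = 63.445 °C.
T(t) = T_ss + (T₀ − T_ss)e^(−t/τ); set T = 50.4:
t = −τ ln[(T − T_ss)/(T₀ − T_ss)] = −369.73 · ln(0.35794) = 379.86 s.

380 s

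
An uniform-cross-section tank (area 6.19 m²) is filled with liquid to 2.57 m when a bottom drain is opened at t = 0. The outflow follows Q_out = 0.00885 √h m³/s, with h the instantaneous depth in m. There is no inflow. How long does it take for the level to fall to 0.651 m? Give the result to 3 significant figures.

1110 s

With no inflow, A dh/dt = −0.00885 √h.
Separate and integrate: 2(√h − √h₀) = −(0.00885/A) t.
t = 2A(√h₀ − √h)/0.00885 = 2·6.19·(√2.57 − √0.651)/0.00885
  = 12.380 × (1.6031 − 0.80685) / 0.00885 = 1113.9 s.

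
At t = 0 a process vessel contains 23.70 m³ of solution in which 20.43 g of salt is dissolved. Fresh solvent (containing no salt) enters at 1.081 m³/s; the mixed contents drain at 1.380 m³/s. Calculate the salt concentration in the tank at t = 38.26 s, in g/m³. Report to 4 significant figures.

0.07955 g/m³

Let m(t) be the amount of salt. Volume: V(t) = V₀ + (Q_in − Q_out) t = 23.70 − 0.299000 t; V(38.26) = 12.2603 m³.
Species balance (pure solvent in): dm/dt = −Q_out · m/V(t).
Separate: dm/m = −Q_out dt/V(t) ⇒ ln(m/m₀) = −(Q_out/(Q_in−Q_out)) ln(V/V₀).
m = m₀ (V₀/V)^(Q_out/(Q_in−Q_out)) = 20.43 × (23.70/12.2603)^(-4.61538) = 0.975261 g.
C = m/V = 0.975261/12.2603 = 0.0795465 g/m³.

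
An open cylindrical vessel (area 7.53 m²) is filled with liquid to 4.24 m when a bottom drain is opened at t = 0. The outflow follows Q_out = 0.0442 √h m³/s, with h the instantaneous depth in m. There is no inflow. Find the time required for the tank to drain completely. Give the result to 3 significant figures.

702 s

With no inflow, A dh/dt = −0.0442 √h.
Separate and integrate: 2(√h − √h₀) = −(0.0442/A) t.
Tank is empty when √h = 0: t_empty = 2A√h₀/0.0442.
t_empty = 2·7.53·√4.24/0.0442 = 15.060·2.0591/0.0442 = 701.59 s.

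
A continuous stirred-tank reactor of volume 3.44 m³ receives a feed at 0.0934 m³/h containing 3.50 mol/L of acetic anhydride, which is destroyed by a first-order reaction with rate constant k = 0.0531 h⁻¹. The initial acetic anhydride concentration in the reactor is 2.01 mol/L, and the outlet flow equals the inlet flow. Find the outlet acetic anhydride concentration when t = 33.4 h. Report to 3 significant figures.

1.24 mol/L

Accumulation = in − out − consumed: V dC/dt = Q C_in − Q C − k V C.
dC/dt = (Q/V) C_in − (Q/V + k) C; effective rate a = Q/V + k = 0.027151 + 0.0531 = 0.080251 h⁻¹.
C_ss = Q C_in/(Q + kV) = 1.1841 mol/L; C(t) = C_ss + (C₀ − C_ss) e^(−a t).
C(33.4) = 1.1841 + (0.82585)·e^(−0.080251·33.4) = 1.1841 + (0.82585)·0.068536 = 1.2407 mol/L.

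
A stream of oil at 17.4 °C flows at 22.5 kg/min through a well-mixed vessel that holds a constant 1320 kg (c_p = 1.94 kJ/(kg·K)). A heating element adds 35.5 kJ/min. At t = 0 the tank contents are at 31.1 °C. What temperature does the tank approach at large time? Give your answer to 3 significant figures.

18.2 °C

Energy balance: M c_p dT/dt = ṁ c_p (T_in − T) + 35.5.
At steady state dT/dt = 0 ⇒ T_ss = T_in + Q̇/(ṁ c_p) = 17.4 + 35.5/(22.5·1.94) = 18.213 °C.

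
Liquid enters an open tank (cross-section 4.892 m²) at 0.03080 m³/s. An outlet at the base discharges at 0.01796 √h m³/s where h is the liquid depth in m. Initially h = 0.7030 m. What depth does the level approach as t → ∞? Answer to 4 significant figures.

2.941 m

A dh/dt = Q_in − 0.01796 √h. Steady state requires inflow = outflow:
Q_in = 0.01796 √h_ss ⇒ √h_ss = 0.03080/0.01796 = 1.71492.
h_ss = 1.71492² = 2.94096 m. (Since h₀ = 0.7030 m < h_ss, the level will rise toward this value.)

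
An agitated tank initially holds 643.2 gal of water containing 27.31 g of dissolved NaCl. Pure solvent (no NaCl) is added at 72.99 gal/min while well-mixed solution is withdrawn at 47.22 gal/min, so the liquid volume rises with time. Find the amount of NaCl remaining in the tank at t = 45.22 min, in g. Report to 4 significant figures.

Total volume: dV/dt = Q_in − Q_out = 25.7700 gal/min, so V(t) = 643.2 + 25.7700 t and V(45.22) = 1808.52 gal.
No NaCl enters, so dm/dt = −Q_out · (m/V).
Separate: dm/m = −Q_out dt/V(t) ⇒ ln(m/m₀) = −(Q_out/(Q_in−Q_out)) ln(V/V₀).
m = m₀ (V₀/V)^(Q_out/(Q_in−Q_out)) = 27.31 × (643.2/1808.52)^(1.83236) = 4.10802 g.

4.108 g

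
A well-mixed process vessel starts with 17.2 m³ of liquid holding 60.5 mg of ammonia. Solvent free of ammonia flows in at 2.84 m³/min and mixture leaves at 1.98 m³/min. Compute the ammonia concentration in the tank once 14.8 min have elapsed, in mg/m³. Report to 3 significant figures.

0.565 mg/m³

Let m(t) be the amount of ammonia. Volume: V(t) = V₀ + (Q_in − Q_out) t = 17.2 + 0.86000 t; V(14.8) = 29.928 m³.
Solute balance: dm/dt = 0 − Q_out C = −Q_out m/V(t).
Separate: dm/m = −Q_out dt/V(t) ⇒ ln(m/m₀) = −(Q_out/(Q_in−Q_out)) ln(V/V₀).
m = m₀ (V₀/V)^(Q_out/(Q_in−Q_out)) = 60.5 × (17.2/29.928)^(2.3023) = 16.902 mg.
C = m/V = 16.902/29.928 = 0.56475 mg/m³.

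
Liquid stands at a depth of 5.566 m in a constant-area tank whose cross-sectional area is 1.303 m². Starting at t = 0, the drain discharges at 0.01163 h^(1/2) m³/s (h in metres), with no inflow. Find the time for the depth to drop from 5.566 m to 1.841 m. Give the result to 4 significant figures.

A dh/dt = −Q_out = −0.01163 √h.
This is separable: 2 d(√h)/dt = −0.01163/A, so √h = √h₀ − (0.01163/(2A)) t.
t = 2A(√h₀ − √h)/0.01163 = 2·1.303·(√5.566 − √1.841)/0.01163
  = 2.60600 × (2.35924 − 1.35683) / 0.01163 = 224.614 s.

224.6 s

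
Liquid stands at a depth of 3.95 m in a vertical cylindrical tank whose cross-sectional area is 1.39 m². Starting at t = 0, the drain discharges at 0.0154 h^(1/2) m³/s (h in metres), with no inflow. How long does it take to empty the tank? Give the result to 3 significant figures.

359 s

A dh/dt = −Q_out = −0.0154 √h.
Separate and integrate: 2(√h − √h₀) = −(0.0154/A) t.
Tank is empty when √h = 0: t_empty = 2A√h₀/0.0154.
t_empty = 2·1.39·√3.95/0.0154 = 2.7800·1.9875/0.0154 = 358.78 s.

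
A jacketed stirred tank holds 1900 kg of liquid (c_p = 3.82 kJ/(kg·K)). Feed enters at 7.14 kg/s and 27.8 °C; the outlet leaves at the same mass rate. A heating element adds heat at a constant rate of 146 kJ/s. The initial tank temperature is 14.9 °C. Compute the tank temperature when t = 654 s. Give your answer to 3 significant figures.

31.6 °C

Heat balance on the well-mixed liquid: M c_p dT/dt = ṁ c_p (T_in − T) + 146.
τ = M/ṁ = 266.11 s; T_ss = T_in + Q̇/(ṁ c_p) = 27.8 + 146/(7.14·3.82) = 33.153 °C.
Solution: T(t) = T_ss + (T₀ − T_ss) e^(−t/τ).
T(654) = 33.153 + (-18.253)·e^(−654/266.11) = 33.153 + (-18.253)·0.085635 = 31.590 °C.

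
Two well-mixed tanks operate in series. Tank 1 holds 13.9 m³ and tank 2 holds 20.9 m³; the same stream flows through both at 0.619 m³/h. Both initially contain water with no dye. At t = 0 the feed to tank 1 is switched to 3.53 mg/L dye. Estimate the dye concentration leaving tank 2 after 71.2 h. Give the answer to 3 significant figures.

2.54 mg/L

Time constants: τᵢ = Vᵢ/Q for each well-mixed tank.
τ₁ = 13.9/0.619 = 22.456 h; τ₂ = 20.9/0.619 = 33.764 h.
Solving the cascade with C₁(0)=C₂(0)=0 gives C₂(t) = C_in[1 − (τ₁ e^(−t/τ₁) − τ₂ e^(−t/τ₂))/(τ₁ − τ₂)].
At t = 71.2: e^(−t/τ₁) = 0.041974, e^(−t/τ₂) = 0.12139.
C₂ = 3.53·[1 − (22.456·0.041974 − 33.764·0.12139)/(-11.309)] = 3.53·0.72091 = 2.5448 mg/L.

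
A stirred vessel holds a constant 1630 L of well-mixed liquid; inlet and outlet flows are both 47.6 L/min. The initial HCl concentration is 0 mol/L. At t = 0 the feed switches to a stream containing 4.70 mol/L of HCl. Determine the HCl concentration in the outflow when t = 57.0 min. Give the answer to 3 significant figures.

3.81 mol/L

Accumulation = in − out for the solute gives V dC/dt = Q(C_in − C).
Time constant τ = V/Q = 1630/47.6 = 34.244 min.
This is linear first-order; C(t) = C_in + (C₀ − C_in) e^(−t/τ).
C(57.0) = 4.70 + (0 − 4.70)·e^(−57.0/34.244) = 4.70 + (-4.7000)·0.18928 = 3.8104 mol/L.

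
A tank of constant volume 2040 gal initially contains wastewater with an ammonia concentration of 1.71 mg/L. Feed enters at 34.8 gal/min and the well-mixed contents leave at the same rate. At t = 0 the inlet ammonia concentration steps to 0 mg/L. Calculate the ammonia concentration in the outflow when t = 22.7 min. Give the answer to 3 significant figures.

1.16 mg/L

Transient balance on the dissolved component: V dC/dt = Q(C_in − C).
Rewrite as dC/dt + C/τ = C_in/τ, τ = V/Q = 58.621 min.
C approaches C_in exponentially: C(t) = C_in + (C₀ − C_in) e^(−t/τ).
C(22.7) = 0 + (1.71 − 0)·e^(−22.7/58.621) = 0 + (1.7100)·0.67893 = 1.1610 mg/L.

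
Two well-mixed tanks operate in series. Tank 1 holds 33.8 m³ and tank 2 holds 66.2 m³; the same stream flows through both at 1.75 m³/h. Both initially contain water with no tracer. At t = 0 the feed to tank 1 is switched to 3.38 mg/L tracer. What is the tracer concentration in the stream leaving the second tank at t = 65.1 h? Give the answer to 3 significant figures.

Each tank obeys Vᵢ dCᵢ/dt = Q(Cᵢ₋₁ − Cᵢ), so τᵢ = Vᵢ/Q.
τ₁ = 33.8/1.75 = 19.314 h; τ₂ = 66.2/1.75 = 37.829 h.
Solving the cascade with C₁(0)=C₂(0)=0 gives C₂(t) = C_in[1 − (τ₁ e^(−t/τ₁) − τ₂ e^(−t/τ₂))/(τ₁ − τ₂)].
At t = 65.1: e^(−t/τ₁) = 0.034370, e^(−t/τ₂) = 0.17890.
C₂ = 3.38·[1 − (19.314·0.034370 − 37.829·0.17890)/(-18.514)] = 3.38·0.67032 = 2.2657 mg/L.

2.27 mg/L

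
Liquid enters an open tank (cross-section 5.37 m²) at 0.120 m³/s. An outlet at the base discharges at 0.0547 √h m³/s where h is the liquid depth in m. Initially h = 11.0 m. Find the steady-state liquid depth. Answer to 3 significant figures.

4.81 m

Level balance: A dh/dt = 0.120 − 0.0547 √h. Setting dh/dt = 0:
Q_in = 0.0547 √h_ss ⇒ √h_ss = 0.120/0.0547 = 2.1938.
h_ss = 2.1938² = 4.8127 m. (Since h₀ = 11.0 m > h_ss, the level will fall toward this value.)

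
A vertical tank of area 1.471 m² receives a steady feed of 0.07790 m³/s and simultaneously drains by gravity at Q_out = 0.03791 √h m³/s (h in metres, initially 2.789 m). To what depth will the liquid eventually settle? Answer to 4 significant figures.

Level balance: A dh/dt = 0.07790 − 0.03791 √h. Setting dh/dt = 0:
Q_in = 0.03791 √h_ss ⇒ √h_ss = 0.07790/0.03791 = 2.05487.
h_ss = 2.05487² = 4.22248 m. (Since h₀ = 2.789 m < h_ss, the level will rise toward this value.)

4.222 m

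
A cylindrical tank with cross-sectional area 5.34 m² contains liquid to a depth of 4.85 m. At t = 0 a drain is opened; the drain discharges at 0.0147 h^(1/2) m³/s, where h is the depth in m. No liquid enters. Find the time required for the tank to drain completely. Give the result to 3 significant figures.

1600 s

With no inflow, A dh/dt = −0.0147 √h.
This is separable: 2 d(√h)/dt = −0.0147/A, so √h = √h₀ − (0.0147/(2A)) t.
Tank is empty when √h = 0: t_empty = 2A√h₀/0.0147.
t_empty = 2·5.34·√4.85/0.0147 = 10.680·2.2023/0.0147 = 1600.0 s.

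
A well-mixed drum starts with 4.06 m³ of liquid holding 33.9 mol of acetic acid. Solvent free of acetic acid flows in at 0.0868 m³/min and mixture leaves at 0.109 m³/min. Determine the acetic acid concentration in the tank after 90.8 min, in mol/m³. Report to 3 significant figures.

0.571 mol/m³

Let m(t) be the amount of acetic acid. Volume: V(t) = V₀ + (Q_in − Q_out) t = 4.06 − 0.022200 t; V(90.8) = 2.0442 m³.
No acetic acid enters, so dm/dt = −Q_out · (m/V).
dm/m = −Q_out dt/(V₀ − 0.022200 t); integrating gives ln(m/m₀) = −(Q_out/(Q_in−Q_out)) ln(V/V₀).
m = m₀ (V₀/V)^(Q_out/(Q_in−Q_out)) = 33.9 × (4.06/2.0442)^(-4.9099) = 1.1670 mol.
C = m/V = 1.1670/2.0442 = 0.57088 mol/m³.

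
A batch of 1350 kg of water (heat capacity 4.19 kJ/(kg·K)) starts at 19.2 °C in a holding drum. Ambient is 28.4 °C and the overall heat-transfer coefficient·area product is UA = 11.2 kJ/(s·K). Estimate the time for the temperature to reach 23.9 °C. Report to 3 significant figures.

Lumped-capacitance energy balance: M c_p dT/dt = UA(T_amb − T).
τ = M c_p/UA = 505.04 s; T_ss = T_amb = 28.400 °C.
T(t) = T_ss + (T₀ − T_ss)e^(−t/τ); set T = 23.9:
t = −τ ln[(T − T_ss)/(T₀ − T_ss)] = −505.04 · ln(0.48913) = 361.17 s.

361 s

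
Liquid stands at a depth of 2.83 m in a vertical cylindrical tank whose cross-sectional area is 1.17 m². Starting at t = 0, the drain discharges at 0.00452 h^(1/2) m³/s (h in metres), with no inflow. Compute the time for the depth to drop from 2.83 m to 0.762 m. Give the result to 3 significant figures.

Volume balance on the tank: A dh/dt = −0.00452 √h.
This is separable: 2 d(√h)/dt = −0.00452/A, so √h = √h₀ − (0.00452/(2A)) t.
t = 2A(√h₀ − √h)/0.00452 = 2·1.17·(√2.83 − √0.762)/0.00452
  = 2.3400 × (1.6823 − 0.87293) / 0.00452 = 418.99 s.

419 s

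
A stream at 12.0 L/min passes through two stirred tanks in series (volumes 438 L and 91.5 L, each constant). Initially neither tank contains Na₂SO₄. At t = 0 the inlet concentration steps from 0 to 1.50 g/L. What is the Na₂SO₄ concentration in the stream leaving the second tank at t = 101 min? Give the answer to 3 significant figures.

1.38 g/L

Each tank obeys Vᵢ dCᵢ/dt = Q(Cᵢ₋₁ − Cᵢ), so τᵢ = Vᵢ/Q.
τ₁ = 438/12.0 = 36.500 min; τ₂ = 91.5/12.0 = 7.6250 min.
Tank 1: C₁ = C_in(1 − e^(−t/τ₁)). Tank 2 (τ₁ ≠ τ₂): C₂ = C_in[1 − (τ₁ e^(−t/τ₁) − τ₂ e^(−t/τ₂))/(τ₁ − τ₂)].
At t = 101: e^(−t/τ₁) = 0.062843, e^(−t/τ₂) = 1.7676e-06.
C₂ = 1.50·[1 − (36.500·0.062843 − 7.6250·1.7676e-06)/(28.875)] = 1.50·0.92056 = 1.3808 g/L.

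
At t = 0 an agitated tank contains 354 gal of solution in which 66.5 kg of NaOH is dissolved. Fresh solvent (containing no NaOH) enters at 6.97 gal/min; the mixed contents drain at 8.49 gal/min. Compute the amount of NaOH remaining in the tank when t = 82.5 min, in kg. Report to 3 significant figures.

Let m(t) be the amount of NaOH. Volume: V(t) = V₀ + (Q_in − Q_out) t = 354 − 1.5200 t; V(82.5) = 228.60 gal.
Solute balance: dm/dt = 0 − Q_out C = −Q_out m/V(t).
Separate: dm/m = −Q_out dt/V(t) ⇒ ln(m/m₀) = −(Q_out/(Q_in−Q_out)) ln(V/V₀).
m = m₀ (V₀/V)^(Q_out/(Q_in−Q_out)) = 66.5 × (354/228.60)^(-5.5855) = 5.7807 kg.

5.78 kg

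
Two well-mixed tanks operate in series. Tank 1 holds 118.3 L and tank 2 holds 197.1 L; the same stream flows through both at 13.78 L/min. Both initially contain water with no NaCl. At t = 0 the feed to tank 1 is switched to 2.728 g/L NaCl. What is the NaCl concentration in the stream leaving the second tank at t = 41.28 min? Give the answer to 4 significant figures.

2.381 g/L

Each tank obeys Vᵢ dCᵢ/dt = Q(Cᵢ₋₁ − Cᵢ), so τᵢ = Vᵢ/Q.
τ₁ = 118.3/13.78 = 8.58491 min; τ₂ = 197.1/13.78 = 14.3033 min.
Solving the cascade with C₁(0)=C₂(0)=0 gives C₂(t) = C_in[1 − (τ₁ e^(−t/τ₁) − τ₂ e^(−t/τ₂))/(τ₁ − τ₂)].
At t = 41.28: e^(−t/τ₁) = 0.00816058, e^(−t/τ₂) = 0.0557968.
C₂ = 2.728·[1 − (8.58491·0.00816058 − 14.3033·0.0557968)/(-5.71843)] = 2.728·0.872689 = 2.38069 g/L.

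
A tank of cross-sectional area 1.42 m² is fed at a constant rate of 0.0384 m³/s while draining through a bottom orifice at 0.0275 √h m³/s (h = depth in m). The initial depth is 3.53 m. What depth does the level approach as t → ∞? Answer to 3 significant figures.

1.95 m

Unsteady balance on liquid volume: A dh/dt = Q_in − 0.0275 √h. At steady state dh/dt = 0:
Q_in = 0.0275 √h_ss ⇒ √h_ss = 0.0384/0.0275 = 1.3964.
h_ss = 1.3964² = 1.9498 m. (Since h₀ = 3.53 m > h_ss, the level will fall toward this value.)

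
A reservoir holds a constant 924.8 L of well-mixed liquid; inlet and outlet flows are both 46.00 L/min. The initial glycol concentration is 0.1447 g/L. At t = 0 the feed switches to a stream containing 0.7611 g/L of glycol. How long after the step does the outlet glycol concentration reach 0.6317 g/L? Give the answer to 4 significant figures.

Mass balance on the solute (V constant): V dC/dt = Q(C_in − C), so τ = V/Q = 20.1043 min.
C(t) = C_in + (C₀ − C_in) e^(−t/τ). Set C = 0.6317 and solve for t:
e^(−t/τ) = (C − C_in)/(C₀ − C_in) = (0.6317 − 0.7611)/(0.1447 − 0.7611) = 0.209929
t = −τ ln(…) = 20.1043 × 1.56099 = 31.3826 min.

31.38 min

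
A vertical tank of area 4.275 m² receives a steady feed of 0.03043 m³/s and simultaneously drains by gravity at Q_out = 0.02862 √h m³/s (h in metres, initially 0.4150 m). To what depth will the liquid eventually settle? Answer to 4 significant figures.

Level balance: A dh/dt = 0.03043 − 0.02862 √h. Setting dh/dt = 0:
Q_in = 0.02862 √h_ss ⇒ √h_ss = 0.03043/0.02862 = 1.06324.
h_ss = 1.06324² = 1.13048 m. (Since h₀ = 0.4150 m < h_ss, the level will rise toward this value.)

1.130 m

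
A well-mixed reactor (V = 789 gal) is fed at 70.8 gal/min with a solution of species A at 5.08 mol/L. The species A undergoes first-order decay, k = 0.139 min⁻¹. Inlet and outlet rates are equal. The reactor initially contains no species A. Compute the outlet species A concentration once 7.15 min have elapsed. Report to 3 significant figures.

Accumulation = in − out − consumed: V dC/dt = Q C_in − Q C − k V C.
This is linear with rate a = Q/V + k = 0.22873 min⁻¹.
C_ss = Q C_in/(Q + kV) = 1.9929 mol/L; C(t) = C_ss + (C₀ − C_ss) e^(−a t).
C(7.15) = 1.9929 + (-1.9929)·e^(−0.22873·7.15) = 1.9929 + (-1.9929)·0.19487 = 1.6046 mol/L.

1.60 mol/L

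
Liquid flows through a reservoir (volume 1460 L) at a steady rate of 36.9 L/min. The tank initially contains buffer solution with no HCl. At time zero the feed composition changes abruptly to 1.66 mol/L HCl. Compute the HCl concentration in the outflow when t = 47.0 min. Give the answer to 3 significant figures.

Transient balance on the dissolved component: V dC/dt = Q(C_in − C).
Time constant τ = V/Q = 1460/36.9 = 39.566 min.
Solution: C(t) = C_in + (C₀ − C_in) e^(−t/τ).
C(47.0) = 1.66 + (0 − 1.66)·e^(−47.0/39.566) = 1.66 + (-1.6600)·0.30487 = 1.1539 mol/L.

1.15 mol/L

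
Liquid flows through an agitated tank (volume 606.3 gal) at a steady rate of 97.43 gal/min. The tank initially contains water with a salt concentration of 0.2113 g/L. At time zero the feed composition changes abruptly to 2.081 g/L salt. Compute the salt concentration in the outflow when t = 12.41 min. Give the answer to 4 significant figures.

1.827 g/L

Mass balance on the solute (V constant): V dC/dt = Q(C_in − C).
Rewrite as dC/dt + C/τ = C_in/τ, τ = V/Q = 6.22293 min.
Integrating: C(t) = C_in + (C₀ − C_in) e^(−t/τ).
C(12.41) = 2.081 + (0.2113 − 2.081)·e^(−12.41/6.22293) = 2.081 + (-1.86970)·0.136117 = 1.82650 g/L.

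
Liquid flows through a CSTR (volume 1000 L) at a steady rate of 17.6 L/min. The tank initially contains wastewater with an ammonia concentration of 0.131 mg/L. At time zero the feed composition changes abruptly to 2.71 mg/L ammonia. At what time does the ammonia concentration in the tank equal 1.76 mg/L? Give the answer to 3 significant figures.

Transient balance on the dissolved component: V dC/dt = Q(C_in − C), so τ = V/Q = 56.818 min.
C(t) = C_in + (C₀ − C_in) e^(−t/τ). Set C = 1.76 and solve for t:
e^(−t/τ) = (C − C_in)/(C₀ − C_in) = (1.76 − 2.71)/(0.131 − 2.71) = 0.36836
t = −τ ln(…) = 56.818 × 0.99870 = 56.744 min.

56.7 min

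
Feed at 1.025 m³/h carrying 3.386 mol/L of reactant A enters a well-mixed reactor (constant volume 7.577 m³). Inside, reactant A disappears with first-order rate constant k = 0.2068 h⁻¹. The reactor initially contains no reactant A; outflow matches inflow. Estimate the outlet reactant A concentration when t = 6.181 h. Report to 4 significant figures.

Species balance: V dC/dt = Q C_in − Q C − k V C.
This is linear with rate a = Q/V + k = 0.342078 h⁻¹.
C_ss = Q C_in/(Q + kV) = 1.33902 mol/L; C(t) = C_ss + (C₀ − C_ss) e^(−a t).
C(6.181) = 1.33902 + (-1.33902)·e^(−0.342078·6.181) = 1.33902 + (-1.33902)·0.120708 = 1.17739 mol/L.

1.177 mol/L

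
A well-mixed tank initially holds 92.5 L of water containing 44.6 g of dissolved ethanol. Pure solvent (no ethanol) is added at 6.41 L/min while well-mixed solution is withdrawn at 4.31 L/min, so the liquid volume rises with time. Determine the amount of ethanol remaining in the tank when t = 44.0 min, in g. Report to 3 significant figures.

Let m(t) be the amount of ethanol. Volume: V(t) = V₀ + (Q_in − Q_out) t = 92.5 + 2.1000 t; V(44.0) = 184.90 L.
Solute balance: dm/dt = 0 − Q_out C = −Q_out m/V(t).
dm/m = −Q_out dt/(V₀ + 2.1000 t); integrating gives ln(m/m₀) = −(Q_out/(Q_in−Q_out)) ln(V/V₀).
m = m₀ (V₀/V)^(Q_out/(Q_in−Q_out)) = 44.6 × (92.5/184.90)^(2.0524) = 10.764 g.

10.8 g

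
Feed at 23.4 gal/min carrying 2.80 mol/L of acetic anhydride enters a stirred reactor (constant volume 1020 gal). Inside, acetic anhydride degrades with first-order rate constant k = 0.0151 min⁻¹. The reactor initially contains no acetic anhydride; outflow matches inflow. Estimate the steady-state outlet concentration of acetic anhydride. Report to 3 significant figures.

V dC/dt = Q(C_in − C) − k V C.
Steady state (dC/dt = 0): C_ss = Q C_in/(Q + kV) = C_in/(1 + kV/Q).
C_ss = 23.4·2.80/(23.4 + 0.0151·1020) = 65.520/38.802 = 1.6886 mol/L.

1.69 mol/L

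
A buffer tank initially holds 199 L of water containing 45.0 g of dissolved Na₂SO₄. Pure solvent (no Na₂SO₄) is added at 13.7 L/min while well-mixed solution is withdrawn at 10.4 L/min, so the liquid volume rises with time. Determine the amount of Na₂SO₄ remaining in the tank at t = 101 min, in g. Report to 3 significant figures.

Let m(t) be the amount of Na₂SO₄. Volume: V(t) = V₀ + (Q_in − Q_out) t = 199 + 3.3000 t; V(101) = 532.30 L.
Species balance (pure solvent in): dm/dt = −Q_out · m/V(t).
Separate: dm/m = −Q_out dt/V(t) ⇒ ln(m/m₀) = −(Q_out/(Q_in−Q_out)) ln(V/V₀).
m = m₀ (V₀/V)^(Q_out/(Q_in−Q_out)) = 45.0 × (199/532.30)^(3.1515) = 2.0256 g.

2.03 g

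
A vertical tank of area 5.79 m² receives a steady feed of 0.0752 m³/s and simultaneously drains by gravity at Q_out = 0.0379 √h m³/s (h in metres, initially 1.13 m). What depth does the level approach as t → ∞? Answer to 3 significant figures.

3.94 m

Accumulation of liquid (constant cross-section A): A dh/dt = Q_in − 0.0379 √h. At steady state dh/dt = 0:
Q_in = 0.0379 √h_ss ⇒ √h_ss = 0.0752/0.0379 = 1.9842.
h_ss = 1.9842² = 3.9369 m. (Since h₀ = 1.13 m < h_ss, the level will rise toward this value.)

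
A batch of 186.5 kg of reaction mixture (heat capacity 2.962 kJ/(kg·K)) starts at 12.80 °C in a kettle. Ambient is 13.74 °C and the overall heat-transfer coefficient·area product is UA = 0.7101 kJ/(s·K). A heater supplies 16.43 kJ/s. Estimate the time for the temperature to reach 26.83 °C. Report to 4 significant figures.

Energy balance: M c_p dT/dt = −UA(T − T_amb) + Q̇.
τ = M c_p/UA = 777.937 s; T_ss = T_amb + Q̇/UA = 13.74 + 16.43/0.7101 = 36.8776 °C.
T(t) = T_ss + (T₀ − T_ss)e^(−t/τ); set T = 26.83:
t = −τ ln[(T − T_ss)/(T₀ − T_ss)] = −777.937 · ln(0.417300) = 679.877 s.

679.9 s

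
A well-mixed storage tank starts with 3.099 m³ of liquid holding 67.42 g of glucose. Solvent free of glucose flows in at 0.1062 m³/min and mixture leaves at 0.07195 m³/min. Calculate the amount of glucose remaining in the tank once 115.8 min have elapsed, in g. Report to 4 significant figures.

Let m(t) be the amount of glucose. Volume: V(t) = V₀ + (Q_in − Q_out) t = 3.099 + 0.0342500 t; V(115.8) = 7.06515 m³.
No glucose enters, so dm/dt = −Q_out · (m/V).
Separate: dm/m = −Q_out dt/V(t) ⇒ ln(m/m₀) = −(Q_out/(Q_in−Q_out)) ln(V/V₀).
m = m₀ (V₀/V)^(Q_out/(Q_in−Q_out)) = 67.42 × (3.099/7.06515)^(2.10073) = 11.9382 g.

11.94 g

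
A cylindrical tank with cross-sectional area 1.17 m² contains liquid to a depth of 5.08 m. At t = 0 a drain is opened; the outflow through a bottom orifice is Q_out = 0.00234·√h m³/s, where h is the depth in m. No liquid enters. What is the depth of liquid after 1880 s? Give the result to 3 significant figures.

Unsteady balance on liquid volume: A dh/dt = −0.00234 √h.
Separate and integrate: 2(√h − √h₀) = −(0.00234/A) t.
√h = √5.08 − 0.00234·1880/(2·1.17) = 2.2539 − 1.8800 = 0.37389.
h = 0.37389² = 0.13979 m.

0.140 m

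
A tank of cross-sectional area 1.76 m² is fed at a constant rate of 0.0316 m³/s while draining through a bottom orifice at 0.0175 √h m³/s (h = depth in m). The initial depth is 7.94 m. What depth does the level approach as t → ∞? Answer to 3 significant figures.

Accumulation of liquid (constant cross-section A): A dh/dt = Q_in − 0.0175 √h. At steady state dh/dt = 0:
Q_in = 0.0175 √h_ss ⇒ √h_ss = 0.0316/0.0175 = 1.8057.
h_ss = 1.8057² = 3.2606 m. (Since h₀ = 7.94 m > h_ss, the level will fall toward this value.)

3.26 m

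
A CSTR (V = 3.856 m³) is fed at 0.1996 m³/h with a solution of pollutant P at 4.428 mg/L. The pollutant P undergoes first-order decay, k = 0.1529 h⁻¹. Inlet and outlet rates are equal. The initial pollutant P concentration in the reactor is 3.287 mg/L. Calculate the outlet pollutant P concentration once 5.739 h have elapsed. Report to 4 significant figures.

V dC/dt = Q(C_in − C) − k V C.
dC/dt = (Q/V) C_in − (Q/V + k) C; effective rate a = Q/V + k = 0.0517635 + 0.1529 = 0.204663 h⁻¹.
C_ss = Q C_in/(Q + kV) = 1.11993 mg/L; C(t) = C_ss + (C₀ − C_ss) e^(−a t).
C(5.739) = 1.11993 + (2.16707)·e^(−0.204663·5.739) = 1.11993 + (2.16707)·0.308954 = 1.78945 mg/L.

1.789 mg/L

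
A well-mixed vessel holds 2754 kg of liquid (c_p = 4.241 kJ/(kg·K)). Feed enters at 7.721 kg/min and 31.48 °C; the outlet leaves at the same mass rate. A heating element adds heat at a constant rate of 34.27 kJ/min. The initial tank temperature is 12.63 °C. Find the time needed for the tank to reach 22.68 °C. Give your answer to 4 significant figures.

Unsteady energy balance on the tank contents: M c_p dT/dt = ṁ c_p (T_in − T) + 34.27.
τ = M/ṁ = 356.690 min; T_ss = T_in + Q̇/(ṁ c_p) = 32.5266 °C.
T(t) = T_ss + (T₀ − T_ss) e^(−t/τ). Set T = 22.68:
e^(−t/τ) = (22.68 − 32.5266)/(12.63 − 32.5266) = 0.494888
t = −356.690 · ln(0.494888) = 250.904 min.

250.9 min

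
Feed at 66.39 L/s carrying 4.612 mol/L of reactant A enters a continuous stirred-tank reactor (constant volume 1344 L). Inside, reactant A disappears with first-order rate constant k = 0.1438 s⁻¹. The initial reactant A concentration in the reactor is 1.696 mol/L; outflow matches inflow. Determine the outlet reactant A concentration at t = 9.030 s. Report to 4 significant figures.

V dC/dt = Q(C_in − C) − k V C.
This is linear with rate a = Q/V + k = 0.193197 s⁻¹.
C_ss = Q C_in/(Q + kV) = 1.17921 mol/L; C(t) = C_ss + (C₀ − C_ss) e^(−a t).
C(9.030) = 1.17921 + (0.516789)·e^(−0.193197·9.030) = 1.17921 + (0.516789)·0.174720 = 1.26950 mol/L.

1.270 mol/L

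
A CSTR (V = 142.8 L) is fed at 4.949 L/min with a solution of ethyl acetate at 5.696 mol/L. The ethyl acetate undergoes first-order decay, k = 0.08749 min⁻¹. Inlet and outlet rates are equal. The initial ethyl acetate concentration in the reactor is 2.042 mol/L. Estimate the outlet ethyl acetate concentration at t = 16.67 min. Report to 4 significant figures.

Species balance: V dC/dt = Q C_in − Q C − k V C.
dC/dt = (Q/V) C_in − (Q/V + k) C; effective rate a = Q/V + k = 0.0346569 + 0.08749 = 0.122147 min⁻¹.
C_ss = Q C_in/(Q + kV) = 1.61613 mol/L; C(t) = C_ss + (C₀ − C_ss) e^(−a t).
C(16.67) = 1.61613 + (0.425868)·e^(−0.122147·16.67) = 1.61613 + (0.425868)·0.130525 = 1.67172 mol/L.

1.672 mol/L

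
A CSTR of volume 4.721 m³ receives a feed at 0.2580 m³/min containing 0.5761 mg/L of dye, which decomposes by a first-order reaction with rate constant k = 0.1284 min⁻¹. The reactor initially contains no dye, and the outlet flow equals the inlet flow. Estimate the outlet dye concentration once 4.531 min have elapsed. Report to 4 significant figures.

0.09695 mg/L

Species balance: V dC/dt = Q C_in − Q C − k V C.
This is linear with rate a = Q/V + k = 0.183049 min⁻¹.
C_ss = Q C_in/(Q + kV) = 0.171995 mg/L; C(t) = C_ss + (C₀ − C_ss) e^(−a t).
C(4.531) = 0.171995 + (-0.171995)·e^(−0.183049·4.531) = 0.171995 + (-0.171995)·0.436312 = 0.0969513 mg/L.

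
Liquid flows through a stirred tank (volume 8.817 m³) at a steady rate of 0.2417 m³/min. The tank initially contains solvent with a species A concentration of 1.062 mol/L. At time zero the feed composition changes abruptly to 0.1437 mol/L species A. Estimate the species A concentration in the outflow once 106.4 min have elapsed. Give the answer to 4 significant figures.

Transient balance on the dissolved component: V dC/dt = Q(C_in − C).
Rewrite as dC/dt + C/τ = C_in/τ, τ = V/Q = 36.4791 min.
This is linear first-order; C(t) = C_in + (C₀ − C_in) e^(−t/τ).
C(106.4) = 0.1437 + (1.062 − 0.1437)·e^(−106.4/36.4791) = 0.1437 + (0.918300)·0.0541099 = 0.193389 mol/L.

0.1934 mol/L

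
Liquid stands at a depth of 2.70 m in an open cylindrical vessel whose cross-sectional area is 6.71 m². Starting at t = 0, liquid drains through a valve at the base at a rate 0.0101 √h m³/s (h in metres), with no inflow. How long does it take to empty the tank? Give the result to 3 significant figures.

A dh/dt = −Q_out = −0.0101 √h.
Separate and integrate: 2(√h − √h₀) = −(0.0101/A) t.
Tank is empty when √h = 0: t_empty = 2A√h₀/0.0101.
t_empty = 2·6.71·√2.70/0.0101 = 13.420·1.6432/0.0101 = 2183.3 s.

2180 s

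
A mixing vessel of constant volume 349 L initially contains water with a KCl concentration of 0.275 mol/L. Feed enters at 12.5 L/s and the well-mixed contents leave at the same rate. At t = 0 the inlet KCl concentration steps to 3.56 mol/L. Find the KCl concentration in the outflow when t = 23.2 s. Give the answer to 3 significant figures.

Mass balance on the solute (V constant): V dC/dt = Q(C_in − C).
Rewrite as dC/dt + C/τ = C_in/τ, τ = V/Q = 27.920 s.
C approaches C_in exponentially: C(t) = C_in + (C₀ − C_in) e^(−t/τ).
C(23.2) = 3.56 + (0.275 − 3.56)·e^(−23.2/27.920) = 3.56 + (-3.2850)·0.43564 = 2.1289 mol/L.

2.13 mol/L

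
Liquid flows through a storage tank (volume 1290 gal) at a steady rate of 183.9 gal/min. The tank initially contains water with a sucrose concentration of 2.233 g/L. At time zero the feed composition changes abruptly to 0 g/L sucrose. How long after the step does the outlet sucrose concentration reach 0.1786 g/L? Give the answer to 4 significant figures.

17.72 min

Accumulation = in − out for the solute gives V dC/dt = Q(C_in − C), so τ = V/Q = 7.01468 min.
C(t) = C_in + (C₀ − C_in) e^(−t/τ). Set C = 0.1786 and solve for t:
e^(−t/τ) = (C − C_in)/(C₀ − C_in) = (0.1786 − 0)/(2.233 − 0) = 0.0799821
t = −τ ln(…) = 7.01468 × 2.52595 = 17.7188 min.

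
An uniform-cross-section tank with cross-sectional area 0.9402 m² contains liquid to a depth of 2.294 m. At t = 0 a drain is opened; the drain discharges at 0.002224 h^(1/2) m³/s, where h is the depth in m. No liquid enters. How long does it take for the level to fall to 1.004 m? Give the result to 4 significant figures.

433.4 s

Accumulation of liquid (constant cross-section A): A dh/dt = −0.002224 √h.
Separate and integrate: 2(√h − √h₀) = −(0.002224/A) t.
t = 2A(√h₀ − √h)/0.002224 = 2·0.9402·(√2.294 − √1.004)/0.002224
  = 1.88040 × (1.51460 − 1.00200) / 0.002224 = 433.403 s.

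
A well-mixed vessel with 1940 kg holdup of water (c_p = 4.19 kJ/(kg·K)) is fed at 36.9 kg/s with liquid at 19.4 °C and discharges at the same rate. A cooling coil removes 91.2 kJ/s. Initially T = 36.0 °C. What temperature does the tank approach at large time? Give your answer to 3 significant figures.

First-law balance (no shaft work): M c_p dT/dt = ṁ c_p (T_in − T) − 91.2.
At steady state dT/dt = 0 ⇒ T_ss = T_in − Q̇/(ṁ c_p) = 19.4 − 91.2/(36.9·4.19) = 18.810 °C.

18.8 °C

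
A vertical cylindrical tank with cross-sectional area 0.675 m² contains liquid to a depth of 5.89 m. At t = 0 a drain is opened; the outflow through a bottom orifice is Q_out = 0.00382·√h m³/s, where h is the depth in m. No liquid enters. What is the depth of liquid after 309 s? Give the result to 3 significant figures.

Volume balance on the tank: A dh/dt = −0.00382 √h.
Separate and integrate: 2(√h − √h₀) = −(0.00382/A) t.
√h = √5.89 − 0.00382·309/(2·0.675) = 2.4269 − 0.87436 = 1.5526.
h = 1.5526² = 2.4105 m.

2.41 m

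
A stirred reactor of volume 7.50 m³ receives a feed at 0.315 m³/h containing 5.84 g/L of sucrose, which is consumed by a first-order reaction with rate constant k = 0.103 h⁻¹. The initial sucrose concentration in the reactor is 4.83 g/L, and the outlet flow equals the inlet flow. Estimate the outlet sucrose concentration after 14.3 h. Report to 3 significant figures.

2.09 g/L

Accumulation = in − out − consumed: V dC/dt = Q C_in − Q C − k V C.
dC/dt = (Q/V) C_in − (Q/V + k) C; effective rate a = Q/V + k = 0.042000 + 0.103 = 0.14500 h⁻¹.
C_ss = Q C_in/(Q + kV) = 1.6916 g/L; C(t) = C_ss + (C₀ − C_ss) e^(−a t).
C(14.3) = 1.6916 + (3.1384)·e^(−0.14500·14.3) = 1.6916 + (3.1384)·0.12574 = 2.0862 g/L.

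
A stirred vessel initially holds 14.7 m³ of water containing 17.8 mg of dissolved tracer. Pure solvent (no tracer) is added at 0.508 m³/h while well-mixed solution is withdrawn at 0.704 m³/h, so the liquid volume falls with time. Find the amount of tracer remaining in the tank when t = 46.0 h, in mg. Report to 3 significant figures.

0.586 mg

Total volume: dV/dt = Q_in − Q_out = -0.19600 m³/h, so V(t) = 14.7 − 0.19600 t and V(46.0) = 5.6840 m³.
Species balance (pure solvent in): dm/dt = −Q_out · m/V(t).
Separate: dm/m = −Q_out dt/V(t) ⇒ ln(m/m₀) = −(Q_out/(Q_in−Q_out)) ln(V/V₀).
m = m₀ (V₀/V)^(Q_out/(Q_in−Q_out)) = 17.8 × (14.7/5.6840)^(-3.5918) = 0.58641 mg.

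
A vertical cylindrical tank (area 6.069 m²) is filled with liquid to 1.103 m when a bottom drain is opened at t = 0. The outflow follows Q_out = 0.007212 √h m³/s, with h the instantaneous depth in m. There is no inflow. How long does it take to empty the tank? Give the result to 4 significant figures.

1768 s

A dh/dt = −Q_out = −0.007212 √h.
∫ h^(−1/2) dh = −(0.007212/A) ∫ dt, giving 2√h = 2√h₀ − (0.007212/A) t.
Tank is empty when √h = 0: t_empty = 2A√h₀/0.007212.
t_empty = 2·6.069·√1.103/0.007212 = 12.1380·1.05024/0.007212 = 1767.58 s.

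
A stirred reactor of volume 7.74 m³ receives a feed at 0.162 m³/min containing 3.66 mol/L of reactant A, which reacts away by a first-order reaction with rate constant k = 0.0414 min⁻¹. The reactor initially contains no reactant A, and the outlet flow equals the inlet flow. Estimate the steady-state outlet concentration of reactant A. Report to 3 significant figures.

Species balance: V dC/dt = Q C_in − Q C − k V C.
At steady state: 0 = Q C_in − (Q + kV) C_ss, so C_ss = Q C_in/(Q + kV).
C_ss = 0.162·3.66/(0.162 + 0.0414·7.74) = 0.59292/0.48244 = 1.2290 mol/L.

1.23 mol/L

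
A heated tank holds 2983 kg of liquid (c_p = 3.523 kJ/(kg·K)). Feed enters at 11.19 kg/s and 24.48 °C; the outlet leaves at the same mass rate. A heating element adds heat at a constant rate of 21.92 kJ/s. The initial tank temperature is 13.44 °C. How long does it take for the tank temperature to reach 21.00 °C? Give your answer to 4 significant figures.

M c_p dT/dt = ṁ c_p (T_in − T) + Q̇.
τ = M/ṁ = 266.577 s; T_ss = T_in + Q̇/(ṁ c_p) = 25.0360 °C.
T(t) = T_ss + (T₀ − T_ss) e^(−t/τ). Set T = 21.00:
e^(−t/τ) = (21.00 − 25.0360)/(13.44 − 25.0360) = 0.348053
t = −266.577 · ln(0.348053) = 281.346 s.

281.3 s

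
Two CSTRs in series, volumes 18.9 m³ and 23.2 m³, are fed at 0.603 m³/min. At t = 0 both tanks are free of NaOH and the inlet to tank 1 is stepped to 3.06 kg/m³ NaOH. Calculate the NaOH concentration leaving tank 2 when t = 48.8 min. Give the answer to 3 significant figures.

Species balance on tank i: dCᵢ/dt = (Cᵢ₋₁ − Cᵢ)/τᵢ with τᵢ = Vᵢ/Q.
τ₁ = 18.9/0.603 = 31.343 min; τ₂ = 23.2/0.603 = 38.474 min.
Tank 1: C₁ = C_in(1 − e^(−t/τ₁)). Tank 2 (τ₁ ≠ τ₂): C₂ = C_in[1 − (τ₁ e^(−t/τ₁) − τ₂ e^(−t/τ₂))/(τ₁ − τ₂)].
At t = 48.8: e^(−t/τ₁) = 0.21078, e^(−t/τ₂) = 0.28129.
C₂ = 3.06·[1 − (31.343·0.21078 − 38.474·0.28129)/(-7.1310)] = 3.06·0.40880 = 1.2509 kg/m³.

1.25 kg/m³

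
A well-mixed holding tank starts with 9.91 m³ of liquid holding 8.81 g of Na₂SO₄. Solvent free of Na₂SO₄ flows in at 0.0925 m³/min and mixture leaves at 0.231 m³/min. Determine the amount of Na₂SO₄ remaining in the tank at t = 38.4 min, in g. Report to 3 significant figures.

Total volume: dV/dt = Q_in − Q_out = -0.13850 m³/min, so V(t) = 9.91 − 0.13850 t and V(38.4) = 4.5916 m³.
No Na₂SO₄ enters, so dm/dt = −Q_out · (m/V).
dm/m = −Q_out dt/(V₀ − 0.13850 t); integrating gives ln(m/m₀) = −(Q_out/(Q_in−Q_out)) ln(V/V₀).
m = m₀ (V₀/V)^(Q_out/(Q_in−Q_out)) = 8.81 × (9.91/4.5916)^(-1.6679) = 2.4419 g.

2.44 g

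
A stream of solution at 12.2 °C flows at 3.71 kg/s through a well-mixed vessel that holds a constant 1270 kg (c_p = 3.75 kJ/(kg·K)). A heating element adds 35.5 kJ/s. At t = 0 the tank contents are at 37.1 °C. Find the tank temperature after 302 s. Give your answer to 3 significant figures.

First-law balance (no shaft work): M c_p dT/dt = ṁ c_p (T_in − T) + 35.5.
τ = M/ṁ = 342.32 s; T_ss = T_in + Q̇/(ṁ c_p) = 12.2 + 35.5/(3.71·3.75) = 14.752 °C.
This is linear first-order; T(t) = T_ss + (T₀ − T_ss) e^(−t/τ).
T(302) = 14.752 + (22.348)·e^(−302/342.32) = 14.752 + (22.348)·0.41386 = 24.001 °C.

24.0 °C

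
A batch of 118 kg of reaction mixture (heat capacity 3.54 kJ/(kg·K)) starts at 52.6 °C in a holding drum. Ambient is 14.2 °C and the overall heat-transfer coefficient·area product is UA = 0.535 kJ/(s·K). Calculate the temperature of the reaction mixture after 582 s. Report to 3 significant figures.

32.4 °C

Energy balance: M c_p dT/dt = −UA(T − T_amb).
dT/dt = (T_ss − T)/τ with T_ss = T_amb = 14.200 °C, τ = M c_p/UA = 118·3.54/0.535 = 780.79 s.
This is linear first-order; T(t) = T_ss + (T₀ − T_ss) e^(−t/τ).
T(582) = 14.200 + (38.400)·0.47454 = 32.422 °C.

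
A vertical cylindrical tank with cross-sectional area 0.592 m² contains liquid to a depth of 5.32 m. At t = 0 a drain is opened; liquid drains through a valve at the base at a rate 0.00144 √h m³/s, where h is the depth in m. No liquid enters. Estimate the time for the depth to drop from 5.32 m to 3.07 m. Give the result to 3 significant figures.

A dh/dt = −Q_out = −0.00144 √h.
Separate and integrate: 2(√h − √h₀) = −(0.00144/A) t.
t = 2A(√h₀ − √h)/0.00144 = 2·0.592·(√5.32 − √3.07)/0.00144
  = 1.1840 × (2.3065 − 1.7521) / 0.00144 = 455.82 s.

456 s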